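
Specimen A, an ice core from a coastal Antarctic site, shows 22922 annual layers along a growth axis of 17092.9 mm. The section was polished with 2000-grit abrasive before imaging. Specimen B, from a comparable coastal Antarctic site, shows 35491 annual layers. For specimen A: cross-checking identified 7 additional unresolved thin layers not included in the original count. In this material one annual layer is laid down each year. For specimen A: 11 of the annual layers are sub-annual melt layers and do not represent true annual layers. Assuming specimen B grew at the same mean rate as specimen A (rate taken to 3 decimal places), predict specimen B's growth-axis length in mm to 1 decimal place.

Specimen A: after corrections the count is 22922 − 11 + 7 = 22918 annual layers.
A: 17092.9 mm over 22918 years gives 17092.9 / 22918 ≈ 0.746 mm/yr.
Length of B = 0.746 × 35491 = 26476.3 mm.

26476.3 mm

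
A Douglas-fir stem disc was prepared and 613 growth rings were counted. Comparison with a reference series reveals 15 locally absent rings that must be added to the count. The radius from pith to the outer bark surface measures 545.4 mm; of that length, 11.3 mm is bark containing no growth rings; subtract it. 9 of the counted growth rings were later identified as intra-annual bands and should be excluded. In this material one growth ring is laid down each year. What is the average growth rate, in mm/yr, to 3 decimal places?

0.863 mm/yr

Adjusted count: 613 − 9 + 15 = 619 growth rings.
Net length = 545.4 − 11.3 = 534.1 mm.
Mean rate = 534.1 mm / 619 years ≈ 0.863 mm/yr.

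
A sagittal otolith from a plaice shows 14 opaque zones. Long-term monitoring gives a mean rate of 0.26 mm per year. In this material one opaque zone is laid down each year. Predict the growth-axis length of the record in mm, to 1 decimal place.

The record spans 14 years at 0.26 mm per year.
14 years at 0.26 mm/year gives 0.26 × 14 = 3.6 mm.

3.6 mm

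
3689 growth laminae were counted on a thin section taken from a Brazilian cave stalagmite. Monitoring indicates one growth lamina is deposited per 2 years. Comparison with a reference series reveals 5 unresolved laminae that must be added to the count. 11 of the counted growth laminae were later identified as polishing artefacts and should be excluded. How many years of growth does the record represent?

After corrections the count is 3689 − 11 + 5 = 3683 growth laminae.
3683 growth laminae at 2 years each span 3683 × 2 = 7366 years.

7366 years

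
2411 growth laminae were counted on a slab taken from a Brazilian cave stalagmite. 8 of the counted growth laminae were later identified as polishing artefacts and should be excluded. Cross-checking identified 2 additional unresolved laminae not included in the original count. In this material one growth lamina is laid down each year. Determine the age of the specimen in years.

Correcting the raw count gives 2411 − 8 + 2 = 2405 true growth laminae.
With a one-to-one growth lamina periodicity this is 2405 years.

2405 years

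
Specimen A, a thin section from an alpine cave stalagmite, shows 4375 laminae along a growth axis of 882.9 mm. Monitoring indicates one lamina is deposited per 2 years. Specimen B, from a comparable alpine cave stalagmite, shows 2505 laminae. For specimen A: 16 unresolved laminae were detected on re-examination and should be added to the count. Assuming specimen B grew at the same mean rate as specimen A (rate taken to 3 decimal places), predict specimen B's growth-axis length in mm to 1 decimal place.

506.0 mm

Specimen A: true lamina count = 4375 + 16 = 4391.
Specimen A: multiplying by 2 years per lamina: 4391 × 2 = 8782 years.
A: Extension rate ≈ 882.9 / 8782 = 0.101 mm per year.
Specimen B: multiplying by 2 years per lamina: 2505 × 2 = 5010 years. Length of B = 0.101 × 5010 = 506.0 mm.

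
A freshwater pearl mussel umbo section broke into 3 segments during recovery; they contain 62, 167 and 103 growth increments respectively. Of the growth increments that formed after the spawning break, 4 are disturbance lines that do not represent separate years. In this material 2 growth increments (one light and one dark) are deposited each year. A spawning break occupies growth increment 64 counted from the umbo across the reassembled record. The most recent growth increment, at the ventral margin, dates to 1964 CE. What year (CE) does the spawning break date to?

Total growth increments = 62 + 167 + 103 = 332.
332 − 64 = 268 growth increments lie beyond the spawning break toward the ventral margin.
Excluding 4 false growth increments: 268 − 4 = 264.
264 growth increments at 2 per year is 264 / 2 = 132 years.
Counting back 132 years from 1964 CE places the spawning break in 1964 − 132 = 1832 CE.

1832 CE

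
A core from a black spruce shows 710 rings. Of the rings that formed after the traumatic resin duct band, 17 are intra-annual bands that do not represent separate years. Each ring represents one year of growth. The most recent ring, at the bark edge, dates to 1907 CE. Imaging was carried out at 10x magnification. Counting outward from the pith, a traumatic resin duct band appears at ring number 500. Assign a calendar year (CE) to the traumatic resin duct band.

The traumatic resin duct band sits at ring 500 from the pith, so 710 − 500 = 210 rings formed after it.
210 − 17 false = 193 true rings after the traumatic resin duct band.
Counting back 193 years from 1907 CE places the traumatic resin duct band in 1907 − 193 = 1714 CE.

1714 CE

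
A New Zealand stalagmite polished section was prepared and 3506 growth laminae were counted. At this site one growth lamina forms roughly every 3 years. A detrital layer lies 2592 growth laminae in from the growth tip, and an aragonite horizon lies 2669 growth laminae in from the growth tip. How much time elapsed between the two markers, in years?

231 years

The two markers are separated by 2669 − 2592 = 77 growth laminae.
At 3 years per growth lamina, 77 × 3 = 231 years.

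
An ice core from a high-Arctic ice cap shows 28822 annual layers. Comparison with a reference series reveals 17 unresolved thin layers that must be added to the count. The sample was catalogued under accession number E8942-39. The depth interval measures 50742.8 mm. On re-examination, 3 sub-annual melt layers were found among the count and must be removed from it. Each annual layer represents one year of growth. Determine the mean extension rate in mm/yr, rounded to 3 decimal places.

Correcting the raw count gives 28822 − 3 + 17 = 28836 true annual layers.
Mean rate = 50742.8 mm / 28836 years ≈ 1.760 mm/yr.

1.760 mm/yr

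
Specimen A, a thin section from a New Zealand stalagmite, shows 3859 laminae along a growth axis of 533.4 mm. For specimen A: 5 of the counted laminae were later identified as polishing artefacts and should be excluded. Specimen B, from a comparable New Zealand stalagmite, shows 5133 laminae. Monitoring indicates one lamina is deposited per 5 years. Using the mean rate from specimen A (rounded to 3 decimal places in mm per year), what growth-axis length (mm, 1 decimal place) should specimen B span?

718.6 mm

Specimen A: correcting the raw count gives 3859 − 5 = 3854 true laminae.
Specimen A: multiplying by 5 years per lamina: 3854 × 5 = 19270 years.
A: 533.4 mm over 19270 years gives 533.4 / 19270 ≈ 0.028 mm per year.
Specimen B: at 5 years per lamina, 5133 × 5 = 25665 years. B's length ≈ 0.028 × 25665 = 718.6 mm.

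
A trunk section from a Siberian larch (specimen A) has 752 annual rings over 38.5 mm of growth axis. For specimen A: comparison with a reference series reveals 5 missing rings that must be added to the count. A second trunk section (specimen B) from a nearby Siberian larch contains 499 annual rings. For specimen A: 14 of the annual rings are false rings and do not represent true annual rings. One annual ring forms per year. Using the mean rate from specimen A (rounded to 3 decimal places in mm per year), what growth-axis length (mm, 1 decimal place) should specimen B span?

Specimen A: true annual ring count = 752 − 14 + 5 = 743.
A: 38.5 mm over 743 years gives 38.5 / 743 ≈ 0.052 mm per year.
B's length ≈ 0.052 × 499 = 25.9 mm.

25.9 mm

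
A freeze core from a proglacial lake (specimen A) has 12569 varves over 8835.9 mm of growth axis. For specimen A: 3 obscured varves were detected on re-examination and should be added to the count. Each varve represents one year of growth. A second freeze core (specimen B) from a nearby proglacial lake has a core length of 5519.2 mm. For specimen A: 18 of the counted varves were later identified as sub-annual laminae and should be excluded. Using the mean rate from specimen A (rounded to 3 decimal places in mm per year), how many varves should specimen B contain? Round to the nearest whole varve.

Specimen A: after corrections the count is 12569 − 18 + 3 = 12554 varves.
A: Extension rate ≈ 8835.9 / 12554 = 0.704 mm/year.
Specimen B: 5519.2 mm / 0.704 mm per year = 7839.77 years ≈ 7840 varves.

7840 varves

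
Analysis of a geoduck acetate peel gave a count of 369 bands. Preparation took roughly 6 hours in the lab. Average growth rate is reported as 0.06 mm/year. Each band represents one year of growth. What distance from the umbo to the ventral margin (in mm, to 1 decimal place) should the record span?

The record spans 369 years at 0.06 mm per year.
Length ≈ 0.06 × 369 = 22.1 mm.

22.1 mm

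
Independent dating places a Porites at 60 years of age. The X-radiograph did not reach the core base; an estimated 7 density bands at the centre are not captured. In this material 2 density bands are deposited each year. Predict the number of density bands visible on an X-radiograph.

60 years at 2 density bands per year gives 60 × 2 = 120 density bands.
Subtracting the 7 density bands not captured gives 120 − 7 = 113 density bands in the record.

113 density bands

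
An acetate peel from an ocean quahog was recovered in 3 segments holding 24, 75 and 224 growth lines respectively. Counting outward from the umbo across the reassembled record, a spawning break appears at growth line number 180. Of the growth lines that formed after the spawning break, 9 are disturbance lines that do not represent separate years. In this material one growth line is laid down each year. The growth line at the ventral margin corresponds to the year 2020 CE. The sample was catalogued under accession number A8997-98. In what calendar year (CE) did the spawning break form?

Total growth lines = 24 + 75 + 224 = 323.
The spawning break sits at growth line 180 from the umbo, so 323 − 180 = 143 growth lines formed after it.
143 − 9 false = 134 true growth lines after the spawning break.
Counting back 134 years from 2020 CE places the spawning break in 2020 − 134 = 1886 CE.

1886 CE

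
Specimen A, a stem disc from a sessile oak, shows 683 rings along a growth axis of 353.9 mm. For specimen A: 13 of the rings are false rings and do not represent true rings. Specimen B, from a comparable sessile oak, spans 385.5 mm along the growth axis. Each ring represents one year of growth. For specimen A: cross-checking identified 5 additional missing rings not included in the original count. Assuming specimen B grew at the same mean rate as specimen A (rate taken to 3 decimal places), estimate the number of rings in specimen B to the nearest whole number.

736 rings

Specimen A: true ring count = 683 − 13 + 5 = 675.
A: Extension rate ≈ 353.9 / 675 = 0.524 mm/yr.
For B, 385.5 / 0.524 = 735.69 years ≈ 736 rings.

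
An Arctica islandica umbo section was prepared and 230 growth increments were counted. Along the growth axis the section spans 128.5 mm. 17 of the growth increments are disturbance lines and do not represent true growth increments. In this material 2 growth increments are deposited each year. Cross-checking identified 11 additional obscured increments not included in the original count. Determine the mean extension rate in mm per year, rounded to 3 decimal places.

1.147 mm per year

Correcting the raw count gives 230 − 17 + 11 = 224 true growth increments.
With 2 growth increments per year, 224 / 2 = 112 years.
128.5 mm over 112 years gives 128.5 / 112 ≈ 1.147 mm per year.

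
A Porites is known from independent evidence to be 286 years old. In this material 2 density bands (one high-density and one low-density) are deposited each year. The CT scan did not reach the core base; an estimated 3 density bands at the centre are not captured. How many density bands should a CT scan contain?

Expected density bands: 286 × 2 = 572.
Subtracting the 3 density bands not captured gives 572 − 3 = 569 density bands in the record.

569 density bands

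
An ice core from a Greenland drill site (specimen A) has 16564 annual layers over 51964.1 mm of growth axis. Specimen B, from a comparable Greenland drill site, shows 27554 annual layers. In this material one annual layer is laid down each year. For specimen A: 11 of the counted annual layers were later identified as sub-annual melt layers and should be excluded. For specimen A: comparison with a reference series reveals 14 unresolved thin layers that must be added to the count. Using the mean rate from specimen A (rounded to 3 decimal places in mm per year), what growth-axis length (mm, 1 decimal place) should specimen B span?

Specimen A: adjusted count: 16564 − 11 + 14 = 16567 annual layers.
A: Extension rate ≈ 51964.1 / 16567 = 3.137 mm per year.
Length of B = 3.137 × 27554 = 86436.9 mm.

86436.9 mm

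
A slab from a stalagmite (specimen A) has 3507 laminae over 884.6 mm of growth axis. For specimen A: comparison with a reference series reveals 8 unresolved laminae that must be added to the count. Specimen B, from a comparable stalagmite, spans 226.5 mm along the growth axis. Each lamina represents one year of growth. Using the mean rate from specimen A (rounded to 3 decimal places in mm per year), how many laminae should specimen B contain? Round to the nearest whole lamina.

Specimen A: correcting the raw count gives 3507 + 8 = 3515 true laminae.
A: 884.6 mm over 3515 years gives 884.6 / 3515 ≈ 0.252 mm per year.
For B, 226.5 / 0.252 = 898.81 years ≈ 899 laminae.

899 laminae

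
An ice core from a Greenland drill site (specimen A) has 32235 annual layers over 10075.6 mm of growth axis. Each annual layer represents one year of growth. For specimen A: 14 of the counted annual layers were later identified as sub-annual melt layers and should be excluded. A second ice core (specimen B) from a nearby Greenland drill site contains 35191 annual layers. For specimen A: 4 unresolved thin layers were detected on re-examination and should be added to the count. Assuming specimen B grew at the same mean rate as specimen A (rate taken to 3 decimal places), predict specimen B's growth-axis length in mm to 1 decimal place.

Specimen A: after corrections the count is 32235 − 14 + 4 = 32225 annual layers.
A: Extension rate ≈ 10075.6 / 32225 = 0.313 mm per year.
B's length ≈ 0.313 × 35191 = 11014.8 mm.

11014.8 mm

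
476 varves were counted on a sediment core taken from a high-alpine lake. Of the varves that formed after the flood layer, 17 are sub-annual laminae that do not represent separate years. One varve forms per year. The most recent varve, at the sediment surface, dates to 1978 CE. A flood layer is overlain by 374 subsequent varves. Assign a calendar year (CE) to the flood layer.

374 varves post-date the flood layer.
Removing the 17 false varves leaves 374 − 17 = 357 true varves beyond the flood layer.
Counting back 357 years from 1978 CE places the flood layer in 1978 − 357 = 1621 CE.

1621 CE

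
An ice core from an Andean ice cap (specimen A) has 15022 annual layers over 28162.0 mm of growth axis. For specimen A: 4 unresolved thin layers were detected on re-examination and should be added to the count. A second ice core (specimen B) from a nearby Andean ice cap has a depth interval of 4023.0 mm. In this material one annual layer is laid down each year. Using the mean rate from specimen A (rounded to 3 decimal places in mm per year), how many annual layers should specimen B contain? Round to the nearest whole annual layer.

2147 annual layers

Specimen A: after corrections the count is 15022 + 4 = 15026 annual layers.
A: Mean rate = 28162.0 mm / 15026 years ≈ 1.874 mm/year.
B spans 4023.0 / 1.874 = 2146.74 years ≈ 2147 annual layers.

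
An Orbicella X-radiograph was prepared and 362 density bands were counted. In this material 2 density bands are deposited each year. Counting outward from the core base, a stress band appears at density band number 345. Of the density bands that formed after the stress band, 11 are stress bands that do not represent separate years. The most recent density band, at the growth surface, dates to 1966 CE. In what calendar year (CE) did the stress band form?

1963 CE

The stress band sits at density band 345 from the core base, so 362 − 345 = 17 density bands formed after it.
17 − 11 false = 6 true density bands after the stress band.
Dividing by 2 density bands per year: 6 / 2 = 3 years.
1966 − 3 = 1963 CE.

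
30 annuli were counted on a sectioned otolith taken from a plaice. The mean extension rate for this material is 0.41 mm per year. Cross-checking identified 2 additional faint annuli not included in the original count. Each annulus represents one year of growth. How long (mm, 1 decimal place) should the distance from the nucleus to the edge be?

13.1 mm

After corrections the count is 30 + 2 = 32 annuli.
32 years at 0.41 mm/year gives 0.41 × 32 = 13.1 mm.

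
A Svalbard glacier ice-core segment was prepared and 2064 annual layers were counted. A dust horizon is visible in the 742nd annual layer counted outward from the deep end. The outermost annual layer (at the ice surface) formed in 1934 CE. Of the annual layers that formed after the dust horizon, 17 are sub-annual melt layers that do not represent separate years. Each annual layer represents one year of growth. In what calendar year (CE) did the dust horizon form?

The dust horizon sits at annual layer 742 from the deep end, so 2064 − 742 = 1322 annual layers formed after it.
1322 − 17 false = 1305 true annual layers after the dust horizon.
The annual layer at the ice surface is 1934 CE, so the dust horizon dates to 1934 − 1305 = 629 CE.

629 CE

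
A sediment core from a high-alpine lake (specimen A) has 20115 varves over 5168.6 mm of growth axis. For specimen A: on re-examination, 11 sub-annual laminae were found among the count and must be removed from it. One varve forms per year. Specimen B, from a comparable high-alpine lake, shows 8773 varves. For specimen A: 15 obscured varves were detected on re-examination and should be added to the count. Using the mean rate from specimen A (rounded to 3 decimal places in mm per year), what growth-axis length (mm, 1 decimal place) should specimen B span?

Specimen A: adjusted count: 20115 − 11 + 15 = 20119 varves.
A: Extension rate ≈ 5168.6 / 20119 = 0.257 mm per year.
Length of B = 0.257 × 8773 = 2254.7 mm.

2254.7 mm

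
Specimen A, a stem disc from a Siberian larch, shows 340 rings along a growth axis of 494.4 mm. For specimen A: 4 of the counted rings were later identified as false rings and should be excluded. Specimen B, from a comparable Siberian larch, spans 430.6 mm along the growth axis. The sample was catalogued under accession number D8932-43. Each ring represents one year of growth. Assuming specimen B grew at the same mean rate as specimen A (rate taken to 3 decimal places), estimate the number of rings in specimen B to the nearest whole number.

Specimen A: after corrections the count is 340 − 4 = 336 rings.
A: Mean rate = 494.4 mm / 336 years ≈ 1.471 mm/year.
For B, 430.6 / 1.471 = 292.73 years ≈ 293 rings.

293 rings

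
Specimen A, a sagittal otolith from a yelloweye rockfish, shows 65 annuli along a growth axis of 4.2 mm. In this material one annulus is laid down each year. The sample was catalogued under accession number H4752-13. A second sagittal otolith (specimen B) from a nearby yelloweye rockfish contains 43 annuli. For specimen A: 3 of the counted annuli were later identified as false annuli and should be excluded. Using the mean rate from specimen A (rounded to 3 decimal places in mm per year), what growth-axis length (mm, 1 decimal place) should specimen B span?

Specimen A: true annulus count = 65 − 3 = 62.
A: Extension rate ≈ 4.2 / 62 = 0.068 mm/yr.
For B, 0.068 mm/year × 43 years = 2.9 mm.

2.9 mm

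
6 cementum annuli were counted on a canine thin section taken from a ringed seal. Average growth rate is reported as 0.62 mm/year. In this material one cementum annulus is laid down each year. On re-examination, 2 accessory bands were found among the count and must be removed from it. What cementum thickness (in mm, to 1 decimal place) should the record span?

Correcting the raw count gives 6 − 2 = 4 true cementum annuli.
Length ≈ 0.62 × 4 = 2.5 mm.

2.5 mm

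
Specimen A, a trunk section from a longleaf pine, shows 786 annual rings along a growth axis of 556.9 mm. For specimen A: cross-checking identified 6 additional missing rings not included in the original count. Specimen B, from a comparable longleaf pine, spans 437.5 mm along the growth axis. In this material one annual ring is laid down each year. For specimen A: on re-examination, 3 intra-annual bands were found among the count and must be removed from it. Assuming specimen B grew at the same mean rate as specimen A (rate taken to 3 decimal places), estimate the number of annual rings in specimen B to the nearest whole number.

Specimen A: true annual ring count = 786 − 3 + 6 = 789.
A: Extension rate ≈ 556.9 / 789 = 0.706 mm/yr.
For B, 437.5 / 0.706 = 619.69 years ≈ 620 annual rings.

620 annual rings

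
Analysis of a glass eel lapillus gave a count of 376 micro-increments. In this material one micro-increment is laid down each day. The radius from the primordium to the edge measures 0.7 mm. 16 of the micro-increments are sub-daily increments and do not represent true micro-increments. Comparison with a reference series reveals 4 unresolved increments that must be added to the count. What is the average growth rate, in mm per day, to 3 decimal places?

After corrections the count is 376 − 16 + 4 = 364 micro-increments.
Extension rate ≈ 0.7 / 364 = 0.002 mm per day.

0.002 mm per day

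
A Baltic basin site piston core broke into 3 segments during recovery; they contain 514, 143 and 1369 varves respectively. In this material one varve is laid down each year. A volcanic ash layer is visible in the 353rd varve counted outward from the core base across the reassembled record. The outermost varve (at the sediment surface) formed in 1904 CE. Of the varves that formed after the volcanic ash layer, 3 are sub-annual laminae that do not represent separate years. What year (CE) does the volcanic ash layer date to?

Total varves = 514 + 143 + 1369 = 2026.
2026 − 353 = 1673 varves lie beyond the volcanic ash layer toward the sediment surface.
Excluding 3 false varves: 1673 − 3 = 1670.
Counting back 1670 years from 1904 CE places the volcanic ash layer in 1904 − 1670 = 234 CE.

234 CE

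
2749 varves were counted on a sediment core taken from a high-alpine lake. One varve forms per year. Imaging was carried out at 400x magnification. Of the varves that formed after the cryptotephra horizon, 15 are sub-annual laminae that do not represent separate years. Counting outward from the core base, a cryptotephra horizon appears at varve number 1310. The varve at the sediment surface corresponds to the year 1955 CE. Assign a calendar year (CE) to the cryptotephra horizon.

2749 − 1310 = 1439 varves lie beyond the cryptotephra horizon toward the sediment surface.
1439 − 15 false = 1424 true varves after the cryptotephra horizon.
The varve at the sediment surface is 1955 CE, so the cryptotephra horizon dates to 1955 − 1424 = 531 CE.

531 CE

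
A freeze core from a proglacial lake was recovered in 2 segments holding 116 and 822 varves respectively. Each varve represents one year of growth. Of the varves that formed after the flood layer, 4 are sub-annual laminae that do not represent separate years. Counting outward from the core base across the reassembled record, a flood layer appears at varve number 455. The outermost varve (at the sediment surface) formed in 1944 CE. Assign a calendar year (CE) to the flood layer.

Total varves = 116 + 822 = 938.
The flood layer sits at varve 455 from the core base, so 938 − 455 = 483 varves formed after it.
Removing the 4 false varves leaves 483 − 4 = 479 true varves beyond the flood layer.
1944 − 479 = 1465 CE.

1465 CE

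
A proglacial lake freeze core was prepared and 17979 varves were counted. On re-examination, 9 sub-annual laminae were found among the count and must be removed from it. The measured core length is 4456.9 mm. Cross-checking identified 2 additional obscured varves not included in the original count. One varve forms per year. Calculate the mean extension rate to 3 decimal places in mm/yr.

Correcting the raw count gives 17979 − 9 + 2 = 17972 true varves.
Extension rate ≈ 4456.9 / 17972 = 0.248 mm/yr.

0.248 mm/yr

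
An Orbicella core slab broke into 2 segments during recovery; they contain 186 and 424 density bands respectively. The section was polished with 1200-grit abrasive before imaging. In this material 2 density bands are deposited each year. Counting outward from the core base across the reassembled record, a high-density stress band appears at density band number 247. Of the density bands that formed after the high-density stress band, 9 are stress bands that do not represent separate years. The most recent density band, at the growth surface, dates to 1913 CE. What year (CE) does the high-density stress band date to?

Total density bands = 186 + 424 = 610.
The high-density stress band sits at density band 247 from the core base, so 610 − 247 = 363 density bands formed after it.
Removing the 9 false density bands leaves 363 − 9 = 354 true density bands beyond the high-density stress band.
With 2 density bands per year, 354 / 2 = 177 years.
The density band at the growth surface is 1913 CE, so the high-density stress band dates to 1913 − 177 = 1736 CE.

1736 CE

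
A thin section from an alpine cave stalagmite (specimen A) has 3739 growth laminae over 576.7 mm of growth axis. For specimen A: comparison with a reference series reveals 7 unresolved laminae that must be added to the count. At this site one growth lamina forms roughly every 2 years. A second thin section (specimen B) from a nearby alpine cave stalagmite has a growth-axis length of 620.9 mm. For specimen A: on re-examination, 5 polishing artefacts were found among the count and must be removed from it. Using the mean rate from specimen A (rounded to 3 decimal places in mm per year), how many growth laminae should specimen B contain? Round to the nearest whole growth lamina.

4032 growth laminae

Specimen A: correcting the raw count gives 3739 − 5 + 7 = 3741 true growth laminae.
Specimen A: 3741 growth laminae at 2 years each span 3741 × 2 = 7482 years.
A: Mean rate = 576.7 mm / 7482 years ≈ 0.077 mm/year.
For B, 620.9 / 0.077 = 8063.64 years; at 2 years per growth lamina that is 8063.64 / 2 ≈ 4032 growth laminae.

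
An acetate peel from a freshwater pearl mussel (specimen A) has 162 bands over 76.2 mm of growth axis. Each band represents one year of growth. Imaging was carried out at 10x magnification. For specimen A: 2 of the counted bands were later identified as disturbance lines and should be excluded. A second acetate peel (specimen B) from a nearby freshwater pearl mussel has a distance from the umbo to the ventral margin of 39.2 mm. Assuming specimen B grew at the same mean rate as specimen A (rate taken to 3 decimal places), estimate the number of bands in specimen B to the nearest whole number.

82 bands

Specimen A: correcting the raw count gives 162 − 2 = 160 true bands.
A: Mean rate = 76.2 mm / 160 years ≈ 0.476 mm/year.
Specimen B: 39.2 mm / 0.476 mm per year = 82.35 years ≈ 82 bands.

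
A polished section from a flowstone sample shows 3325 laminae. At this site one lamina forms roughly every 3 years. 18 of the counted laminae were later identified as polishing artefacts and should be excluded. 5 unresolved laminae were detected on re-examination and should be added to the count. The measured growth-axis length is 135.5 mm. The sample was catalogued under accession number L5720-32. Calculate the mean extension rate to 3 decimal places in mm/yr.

After corrections the count is 3325 − 18 + 5 = 3312 laminae.
At 3 years per lamina, 3312 × 3 = 9936 years.
Extension rate ≈ 135.5 / 9936 = 0.014 mm/yr.

0.014 mm/yr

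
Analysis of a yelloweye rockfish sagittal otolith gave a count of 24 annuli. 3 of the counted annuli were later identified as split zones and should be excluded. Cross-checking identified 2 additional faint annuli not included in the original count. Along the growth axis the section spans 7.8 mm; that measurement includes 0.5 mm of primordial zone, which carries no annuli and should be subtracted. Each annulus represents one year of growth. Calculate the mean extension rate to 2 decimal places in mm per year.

0.32 mm per year

True annulus count = 24 − 3 + 2 = 23.
The growth record spans 7.8 − 0.5 = 7.3 mm.
Extension rate ≈ 7.3 / 23 = 0.32 mm per year.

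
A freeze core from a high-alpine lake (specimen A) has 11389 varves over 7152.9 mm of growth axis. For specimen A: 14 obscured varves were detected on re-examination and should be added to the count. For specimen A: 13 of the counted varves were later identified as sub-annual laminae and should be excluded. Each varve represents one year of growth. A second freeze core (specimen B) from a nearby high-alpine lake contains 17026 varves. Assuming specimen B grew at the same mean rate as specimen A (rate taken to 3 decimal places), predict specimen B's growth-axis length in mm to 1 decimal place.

10692.3 mm

Specimen A: after corrections the count is 11389 − 13 + 14 = 11390 varves.
A: Extension rate ≈ 7152.9 / 11390 = 0.628 mm/yr.
B's length ≈ 0.628 × 17026 = 10692.3 mm.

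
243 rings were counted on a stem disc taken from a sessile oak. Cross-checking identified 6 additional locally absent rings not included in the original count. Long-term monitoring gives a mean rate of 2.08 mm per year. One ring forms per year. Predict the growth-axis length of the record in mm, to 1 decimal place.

517.9 mm

After corrections the count is 243 + 6 = 249 rings.
249 years at 2.08 mm/year gives 2.08 × 249 = 517.9 mm.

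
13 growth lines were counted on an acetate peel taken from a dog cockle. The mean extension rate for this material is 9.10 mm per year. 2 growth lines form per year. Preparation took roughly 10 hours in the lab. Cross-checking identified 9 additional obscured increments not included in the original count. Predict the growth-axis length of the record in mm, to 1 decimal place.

True growth line count = 13 + 9 = 22.
Dividing by 2 growth lines per year: 22 / 2 = 11 years.
11 years at 9.10 mm/year gives 9.10 × 11 = 100.1 mm.

100.1 mm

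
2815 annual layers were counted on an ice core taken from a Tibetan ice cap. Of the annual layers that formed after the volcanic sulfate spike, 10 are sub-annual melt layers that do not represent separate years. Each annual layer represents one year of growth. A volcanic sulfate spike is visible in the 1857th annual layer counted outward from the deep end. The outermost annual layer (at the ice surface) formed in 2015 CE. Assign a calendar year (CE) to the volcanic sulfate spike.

Between annual layer 1857 and the ice surface there are 2815 − 1857 = 958 annual layers.
Excluding 10 false annual layers: 958 − 10 = 948.
The annual layer at the ice surface is 2015 CE, so the volcanic sulfate spike dates to 2015 − 948 = 1067 CE.

1067 CE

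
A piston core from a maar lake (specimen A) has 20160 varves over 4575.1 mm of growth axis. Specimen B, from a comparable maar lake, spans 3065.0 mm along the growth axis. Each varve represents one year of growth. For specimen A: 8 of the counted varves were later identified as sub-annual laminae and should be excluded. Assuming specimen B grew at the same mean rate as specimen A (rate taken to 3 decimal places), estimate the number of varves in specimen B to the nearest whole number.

Specimen A: true varve count = 20160 − 8 = 20152.
A: 4575.1 mm over 20152 years gives 4575.1 / 20152 ≈ 0.227 mm/yr.
Specimen B: 3065.0 mm / 0.227 mm per year = 13502.20 years ≈ 13502 varves.

13502 varves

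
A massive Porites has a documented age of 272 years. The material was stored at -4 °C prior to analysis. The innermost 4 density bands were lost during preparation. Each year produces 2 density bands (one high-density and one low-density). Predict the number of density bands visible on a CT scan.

Expected density bands: 272 × 2 = 544.
Less the 4 uncaptured density bands: 544 − 4 = 540.

540 density bands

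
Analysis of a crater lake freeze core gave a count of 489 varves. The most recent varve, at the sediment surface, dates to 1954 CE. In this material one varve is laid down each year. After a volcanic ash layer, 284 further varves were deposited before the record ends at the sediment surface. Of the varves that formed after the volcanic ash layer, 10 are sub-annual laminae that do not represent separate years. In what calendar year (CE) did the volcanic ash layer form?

1680 CE

284 varves post-date the volcanic ash layer.
284 − 10 false = 274 true varves after the volcanic ash layer.
1954 − 274 = 1680 CE.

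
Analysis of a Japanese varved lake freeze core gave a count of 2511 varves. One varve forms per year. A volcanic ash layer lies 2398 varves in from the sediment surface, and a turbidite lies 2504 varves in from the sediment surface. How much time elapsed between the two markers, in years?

Separation: 2504 − 2398 = 106 varves.
That is 106 years at one varve per year.

106 years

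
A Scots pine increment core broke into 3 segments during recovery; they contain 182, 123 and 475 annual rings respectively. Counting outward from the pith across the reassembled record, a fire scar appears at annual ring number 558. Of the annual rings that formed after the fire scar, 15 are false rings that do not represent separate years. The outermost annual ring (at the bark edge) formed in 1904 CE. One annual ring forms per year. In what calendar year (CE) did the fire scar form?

1697 CE

Total annual rings = 182 + 123 + 475 = 780.
780 − 558 = 222 annual rings lie beyond the fire scar toward the bark edge.
222 − 15 false = 207 true annual rings after the fire scar.
1904 − 207 = 1697 CE.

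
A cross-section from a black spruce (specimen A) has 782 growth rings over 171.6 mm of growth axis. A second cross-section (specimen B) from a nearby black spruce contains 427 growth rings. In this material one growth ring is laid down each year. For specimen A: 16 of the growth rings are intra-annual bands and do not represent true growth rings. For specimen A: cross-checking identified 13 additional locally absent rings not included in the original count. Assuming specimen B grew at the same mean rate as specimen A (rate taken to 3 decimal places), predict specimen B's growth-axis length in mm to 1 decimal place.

Specimen A: adjusted count: 782 − 16 + 13 = 779 growth rings.
A: Mean rate = 171.6 mm / 779 years ≈ 0.220 mm/year.
For B, 0.220 mm/year × 427 years = 93.9 mm.

93.9 mm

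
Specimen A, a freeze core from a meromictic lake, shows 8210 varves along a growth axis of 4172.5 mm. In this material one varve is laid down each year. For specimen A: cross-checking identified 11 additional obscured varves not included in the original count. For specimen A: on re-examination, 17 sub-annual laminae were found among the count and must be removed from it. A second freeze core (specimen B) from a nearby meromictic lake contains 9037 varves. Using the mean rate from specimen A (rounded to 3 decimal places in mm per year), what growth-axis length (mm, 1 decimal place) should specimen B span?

4599.8 mm

Specimen A: true varve count = 8210 − 17 + 11 = 8204.
A: Extension rate ≈ 4172.5 / 8204 = 0.509 mm/year.
For B, 0.509 mm/year × 9037 years = 4599.8 mm.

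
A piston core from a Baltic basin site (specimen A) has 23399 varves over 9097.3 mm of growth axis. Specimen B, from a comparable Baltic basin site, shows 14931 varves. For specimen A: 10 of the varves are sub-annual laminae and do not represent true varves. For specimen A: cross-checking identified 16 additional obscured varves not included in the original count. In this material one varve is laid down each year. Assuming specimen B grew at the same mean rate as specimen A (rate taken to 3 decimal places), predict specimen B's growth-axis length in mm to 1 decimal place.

Specimen A: after corrections the count is 23399 − 10 + 16 = 23405 varves.
A: 9097.3 mm over 23405 years gives 9097.3 / 23405 ≈ 0.389 mm per year.
B's length ≈ 0.389 × 14931 = 5808.2 mm.

5808.2 mm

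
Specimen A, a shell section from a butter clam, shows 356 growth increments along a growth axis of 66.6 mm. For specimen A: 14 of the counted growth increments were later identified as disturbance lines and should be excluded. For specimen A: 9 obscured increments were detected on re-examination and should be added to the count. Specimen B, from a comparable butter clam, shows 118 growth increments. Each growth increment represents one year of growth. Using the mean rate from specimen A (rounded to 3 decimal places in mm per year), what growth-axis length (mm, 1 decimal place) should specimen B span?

Specimen A: after corrections the count is 356 − 14 + 9 = 351 growth increments.
A: 66.6 mm over 351 years gives 66.6 / 351 ≈ 0.190 mm/yr.
Length of B = 0.190 × 118 = 22.4 mm.

22.4 mm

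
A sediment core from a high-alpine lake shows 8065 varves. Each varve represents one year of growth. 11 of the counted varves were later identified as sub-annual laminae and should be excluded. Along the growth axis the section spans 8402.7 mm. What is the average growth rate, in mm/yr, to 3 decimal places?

Adjusted count: 8065 − 11 = 8054 varves.
Extension rate ≈ 8402.7 / 8054 = 1.043 mm/yr.

1.043 mm/yr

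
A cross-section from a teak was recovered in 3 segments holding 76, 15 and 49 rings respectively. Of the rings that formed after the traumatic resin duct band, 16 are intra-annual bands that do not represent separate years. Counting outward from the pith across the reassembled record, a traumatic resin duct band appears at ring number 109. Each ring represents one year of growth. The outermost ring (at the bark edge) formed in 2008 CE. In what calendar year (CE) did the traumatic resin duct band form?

Total rings = 76 + 15 + 49 = 140.
140 − 109 = 31 rings lie beyond the traumatic resin duct band toward the bark edge.
Removing the 16 false rings leaves 31 − 16 = 15 true rings beyond the traumatic resin duct band.
2008 − 15 = 1993 CE.

1993 CE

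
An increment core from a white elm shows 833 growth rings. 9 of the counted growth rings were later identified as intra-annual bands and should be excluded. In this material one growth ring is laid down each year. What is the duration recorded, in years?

Correcting the raw count gives 833 − 9 = 824 true growth rings.
At one growth ring per year, that is 824 years.

824 years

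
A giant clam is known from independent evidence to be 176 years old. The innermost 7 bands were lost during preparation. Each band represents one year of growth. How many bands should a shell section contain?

169 bands

At one band per year, 176 years correspond to 176 bands.
Less the 7 uncaptured bands: 176 − 7 = 169.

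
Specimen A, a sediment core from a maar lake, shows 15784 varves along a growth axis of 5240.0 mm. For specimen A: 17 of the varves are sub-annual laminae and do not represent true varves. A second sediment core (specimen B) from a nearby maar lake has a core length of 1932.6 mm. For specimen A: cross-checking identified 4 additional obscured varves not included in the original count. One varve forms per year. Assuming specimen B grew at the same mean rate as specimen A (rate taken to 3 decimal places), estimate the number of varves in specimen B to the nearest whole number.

5821 varves

Specimen A: adjusted count: 15784 − 17 + 4 = 15771 varves.
A: Mean rate = 5240.0 mm / 15771 years ≈ 0.332 mm/yr.
For B, 1932.6 / 0.332 = 5821.08 years ≈ 5821 varves.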